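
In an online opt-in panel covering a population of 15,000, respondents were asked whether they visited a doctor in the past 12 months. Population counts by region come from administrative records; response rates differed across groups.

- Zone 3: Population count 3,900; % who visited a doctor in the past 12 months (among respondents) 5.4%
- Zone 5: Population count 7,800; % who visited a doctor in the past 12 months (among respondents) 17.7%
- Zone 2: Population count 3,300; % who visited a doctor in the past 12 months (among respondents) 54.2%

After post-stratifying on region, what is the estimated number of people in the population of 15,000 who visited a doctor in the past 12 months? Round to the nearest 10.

3,380

Estimated count per cell = population count × respondent percentage:
  Zone 3: 3,900 × 5.4% = 210.6
  Zone 5: 7,800 × 17.7% = 1380.6
  Zone 2: 3,300 × 54.2% = 1788.6
Estimated total = 3379.8 → 3,380.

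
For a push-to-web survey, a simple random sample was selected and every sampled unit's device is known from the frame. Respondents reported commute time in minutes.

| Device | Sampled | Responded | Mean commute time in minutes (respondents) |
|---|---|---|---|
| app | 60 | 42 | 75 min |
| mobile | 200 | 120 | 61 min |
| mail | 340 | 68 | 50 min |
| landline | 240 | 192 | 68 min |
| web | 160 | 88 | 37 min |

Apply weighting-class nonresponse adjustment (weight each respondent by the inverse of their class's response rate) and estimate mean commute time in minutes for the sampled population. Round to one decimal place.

55.9

Class response rates: app 42/60 = 70%, mobile 120/200 = 60%, mail 68/340 = 20%, landline 192/240 = 80%, web 88/160 = 55%.
Each respondent's weight = sampled/responded in their class; summing within a class gives n_sampled, so:
  app: 60 × 75 = 4500
  mobile: 200 × 61 = 12,200
  mail: 340 × 50 = 17,000
  landline: 240 × 68 = 16,320
  web: 160 × 37 = 5920
Adjusted estimate = 55,940 / 1,000 = 55.94 → 55.9.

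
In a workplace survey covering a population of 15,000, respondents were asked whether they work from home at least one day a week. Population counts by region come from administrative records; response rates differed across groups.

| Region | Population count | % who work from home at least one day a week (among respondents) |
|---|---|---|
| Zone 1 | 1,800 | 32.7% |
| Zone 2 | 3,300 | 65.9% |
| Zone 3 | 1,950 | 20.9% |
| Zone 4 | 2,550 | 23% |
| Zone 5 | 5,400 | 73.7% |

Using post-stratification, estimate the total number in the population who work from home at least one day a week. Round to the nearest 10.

7,740

Estimated count per cell = population count × respondent percentage:
  Zone 1: 1,800 × 32.7% = 588.6
  Zone 2: 3,300 × 65.9% = 2174.7
  Zone 3: 1,950 × 20.9% = 407.55
  Zone 4: 2,550 × 23% = 586.5
  Zone 5: 5,400 × 73.7% = 3979.8
Estimated total = 7737.15 → 7,740.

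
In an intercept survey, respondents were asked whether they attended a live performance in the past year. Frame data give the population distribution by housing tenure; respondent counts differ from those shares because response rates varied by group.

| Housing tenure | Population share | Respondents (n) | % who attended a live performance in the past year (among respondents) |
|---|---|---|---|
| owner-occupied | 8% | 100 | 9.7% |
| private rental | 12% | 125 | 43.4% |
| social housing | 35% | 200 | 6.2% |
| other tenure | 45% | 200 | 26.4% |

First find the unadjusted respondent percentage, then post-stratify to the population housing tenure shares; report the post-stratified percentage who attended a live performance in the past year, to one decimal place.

20.0%

Naive respondent-only estimate (weights = respondent counts):
  (100/625)×9.7 + (125/625)×43.4 + (200/625)×6.2 + (200/625)×26.4 = 20.664%
Post-stratified estimate weights by population shares:
  0.08×9.7 + 0.12×43.4 + 0.35×6.2 + 0.45×26.4 = 20.034%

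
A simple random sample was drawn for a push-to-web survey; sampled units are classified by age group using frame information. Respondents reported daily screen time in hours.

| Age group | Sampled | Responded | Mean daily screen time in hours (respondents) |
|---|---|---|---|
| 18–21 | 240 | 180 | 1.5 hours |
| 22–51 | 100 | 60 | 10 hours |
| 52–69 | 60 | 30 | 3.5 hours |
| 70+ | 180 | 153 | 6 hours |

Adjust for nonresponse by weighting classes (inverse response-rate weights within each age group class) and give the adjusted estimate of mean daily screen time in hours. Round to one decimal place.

4.6

Response rates by class: 18–21 180/240 = 75%, 22–51 60/100 = 60%, 52–69 30/60 = 50%, 70+ 153/180 = 85%.
With weight = n_sampled/n_responded per class, the weighted class total is n_sampled:
  18–21: 240 × 1.5 = 360
  22–51: 100 × 10 = 1000
  52–69: 60 × 3.5 = 210
  70+: 180 × 6 = 1080
Adjusted estimate = 2650 / 580 = 4.56897 → 4.6.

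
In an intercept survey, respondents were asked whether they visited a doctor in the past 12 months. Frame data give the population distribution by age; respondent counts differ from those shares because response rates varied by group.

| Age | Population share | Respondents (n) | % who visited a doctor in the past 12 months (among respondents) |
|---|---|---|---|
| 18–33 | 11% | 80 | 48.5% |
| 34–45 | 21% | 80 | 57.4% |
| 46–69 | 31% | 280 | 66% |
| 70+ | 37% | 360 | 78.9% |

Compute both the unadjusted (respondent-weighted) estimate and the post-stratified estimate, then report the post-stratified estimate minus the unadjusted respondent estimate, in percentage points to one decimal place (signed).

-2.2 percentage points

Without adjustment, the pooled respondent share is:
  (80/800)×48.5 + (80/800)×57.4 + (280/800)×66 + (360/800)×78.9 = 69.195%
Post-stratified estimate weights by population shares:
  0.11×48.5 + 0.21×57.4 + 0.31×66 + 0.37×78.9 = 67.042%
Difference = 67.042 − 69.195 = -2.153 pp.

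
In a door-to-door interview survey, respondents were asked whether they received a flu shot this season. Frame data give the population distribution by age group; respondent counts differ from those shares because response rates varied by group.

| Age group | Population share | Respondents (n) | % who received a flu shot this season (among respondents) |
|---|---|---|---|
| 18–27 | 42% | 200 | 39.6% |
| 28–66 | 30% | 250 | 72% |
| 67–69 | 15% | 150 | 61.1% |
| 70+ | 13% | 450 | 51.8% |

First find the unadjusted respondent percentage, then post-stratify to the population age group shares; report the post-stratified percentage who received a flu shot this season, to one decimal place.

Without adjustment, the pooled respondent share is:
  (200/1050)×39.6 + (250/1050)×72 + (150/1050)×61.1 + (450/1050)×51.8 = 55.6143%
Reweighting by population age group shares:
  0.42×39.6 + 0.3×72 + 0.15×61.1 + 0.13×51.8 = 54.131%

54.1%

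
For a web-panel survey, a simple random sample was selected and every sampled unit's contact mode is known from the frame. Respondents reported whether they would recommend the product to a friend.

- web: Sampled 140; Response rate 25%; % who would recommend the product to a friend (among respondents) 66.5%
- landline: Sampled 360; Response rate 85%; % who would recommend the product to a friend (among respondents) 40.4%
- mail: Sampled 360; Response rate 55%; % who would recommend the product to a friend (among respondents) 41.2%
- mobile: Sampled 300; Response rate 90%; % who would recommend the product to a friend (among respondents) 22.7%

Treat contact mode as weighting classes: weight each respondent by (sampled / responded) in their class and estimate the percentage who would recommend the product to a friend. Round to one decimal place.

Inverse-response-rate weighting restores each class to its sampled count, so class totals weight by n_sampled:
  web: 140 × 66.5 = 9310
  landline: 360 × 40.4 = 14,544
  mail: 360 × 41.2 = 14832
  mobile: 300 × 22.7 = 6810
Adjusted estimate = 45,496 / 1,160 = 39.2207 → 39.2%.

39.2%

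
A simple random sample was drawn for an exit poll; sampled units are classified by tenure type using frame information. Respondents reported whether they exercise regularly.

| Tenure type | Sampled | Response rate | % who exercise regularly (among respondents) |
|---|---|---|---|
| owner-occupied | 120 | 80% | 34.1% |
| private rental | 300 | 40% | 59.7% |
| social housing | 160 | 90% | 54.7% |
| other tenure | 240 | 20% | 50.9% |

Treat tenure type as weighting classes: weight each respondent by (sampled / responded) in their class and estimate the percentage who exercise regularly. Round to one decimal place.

52.4%

Inverse-response-rate weighting restores each class to its sampled count, so class totals weight by n_sampled:
  owner-occupied: 120 × 34.1 = 4092
  private rental: 300 × 59.7 = 17,910
  social housing: 160 × 54.7 = 8752
  other tenure: 240 × 50.9 = 12,216
Adjusted estimate = 42,970 / 820 = 52.4024 → 52.4%.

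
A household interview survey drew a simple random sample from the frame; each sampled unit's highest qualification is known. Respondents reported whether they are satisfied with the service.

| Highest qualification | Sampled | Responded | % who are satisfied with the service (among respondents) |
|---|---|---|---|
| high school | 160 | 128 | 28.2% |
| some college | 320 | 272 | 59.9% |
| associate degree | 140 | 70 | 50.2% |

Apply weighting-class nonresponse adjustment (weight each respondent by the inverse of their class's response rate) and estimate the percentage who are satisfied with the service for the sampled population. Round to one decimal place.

Response rates by class: high school 128/160 = 80%, some college 272/320 = 85%, associate degree 70/140 = 50%.
Inverse-response-rate weighting restores each class to its sampled count, so class totals weight by n_sampled:
  high school: 160 × 28.2 = 4512
  some college: 320 × 59.9 = 19,168
  associate degree: 140 × 50.2 = 7028
Adjusted estimate = 30,708 / 620 = 49.529 → 49.5%.

49.5%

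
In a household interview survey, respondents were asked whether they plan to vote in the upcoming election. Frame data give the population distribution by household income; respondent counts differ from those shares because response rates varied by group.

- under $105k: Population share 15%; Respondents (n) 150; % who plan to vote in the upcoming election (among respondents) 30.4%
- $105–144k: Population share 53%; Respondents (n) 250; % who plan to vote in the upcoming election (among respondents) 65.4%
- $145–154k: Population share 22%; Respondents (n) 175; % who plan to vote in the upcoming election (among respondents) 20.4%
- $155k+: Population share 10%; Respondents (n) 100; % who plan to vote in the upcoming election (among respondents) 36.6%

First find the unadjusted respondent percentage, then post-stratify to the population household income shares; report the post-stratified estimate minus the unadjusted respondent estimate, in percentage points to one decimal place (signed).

+5.7 percentage points

Unadjusted (pooled respondent) estimate weights by respondent counts:
  (150/675)×30.4 + (250/675)×65.4 + (175/675)×20.4 + (100/675)×36.6 = 41.6889%
Post-stratifying to population shares instead:
  0.15×30.4 + 0.53×65.4 + 0.22×20.4 + 0.1×36.6 = 47.37%
Difference = 47.37 − 41.6889 = 5.6811 pp.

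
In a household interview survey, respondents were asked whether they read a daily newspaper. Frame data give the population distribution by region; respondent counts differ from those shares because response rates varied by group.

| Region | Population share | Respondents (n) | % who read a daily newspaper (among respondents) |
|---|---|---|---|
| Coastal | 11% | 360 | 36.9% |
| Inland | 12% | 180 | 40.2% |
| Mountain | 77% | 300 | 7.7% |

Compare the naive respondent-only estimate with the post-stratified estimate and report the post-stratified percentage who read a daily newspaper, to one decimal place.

Naive respondent-only estimate (weights = respondent counts):
  (360/840)×36.9 + (180/840)×40.2 + (300/840)×7.7 = 27.1786%
Reweighting by population region shares:
  0.11×36.9 + 0.12×40.2 + 0.77×7.7 = 14.812%

14.8%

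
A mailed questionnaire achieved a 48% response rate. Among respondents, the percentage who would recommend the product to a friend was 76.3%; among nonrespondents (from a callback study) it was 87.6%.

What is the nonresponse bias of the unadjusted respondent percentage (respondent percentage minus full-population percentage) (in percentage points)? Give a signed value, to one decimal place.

Nonresponse fraction = 1 − 0.48 = 0.52.
Bias = (nonresponse fraction) × (respondent percentage − nonrespondent percentage)
     = 0.52 × (76.3 − 87.6) = 0.52 × -11.3 = -5.876.

-5.9 percentage points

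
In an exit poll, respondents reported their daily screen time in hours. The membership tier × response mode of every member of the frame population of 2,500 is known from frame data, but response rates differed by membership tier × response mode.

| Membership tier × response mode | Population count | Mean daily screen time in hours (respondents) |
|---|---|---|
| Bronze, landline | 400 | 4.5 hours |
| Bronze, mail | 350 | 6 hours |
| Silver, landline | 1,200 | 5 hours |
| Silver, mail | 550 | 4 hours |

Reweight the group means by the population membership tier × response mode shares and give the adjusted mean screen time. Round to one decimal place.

4.8

Post-stratification weights by population share, not respondent share:
  Bronze, landline: (400/2,500) × 4.5 = 0.72
  Bronze, mail: (350/2,500) × 6 = 0.84
  Silver, landline: (1,200/2,500) × 5 = 2.4
  Silver, mail: (550/2,500) × 4 = 0.88
Post-stratified estimate = 4.84 → 4.8.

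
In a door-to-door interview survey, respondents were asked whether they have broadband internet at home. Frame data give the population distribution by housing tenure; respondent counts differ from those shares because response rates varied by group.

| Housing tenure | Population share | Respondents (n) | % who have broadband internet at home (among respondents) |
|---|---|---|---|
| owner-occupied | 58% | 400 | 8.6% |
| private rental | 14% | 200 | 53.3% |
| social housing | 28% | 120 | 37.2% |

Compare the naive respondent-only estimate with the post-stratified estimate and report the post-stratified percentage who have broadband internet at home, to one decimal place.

22.9%

Naive respondent-only estimate (weights = respondent counts):
  (400/720)×8.6 + (200/720)×53.3 + (120/720)×37.2 = 25.7833%
Post-stratified estimate weights by population shares:
  0.58×8.6 + 0.14×53.3 + 0.28×37.2 = 22.866%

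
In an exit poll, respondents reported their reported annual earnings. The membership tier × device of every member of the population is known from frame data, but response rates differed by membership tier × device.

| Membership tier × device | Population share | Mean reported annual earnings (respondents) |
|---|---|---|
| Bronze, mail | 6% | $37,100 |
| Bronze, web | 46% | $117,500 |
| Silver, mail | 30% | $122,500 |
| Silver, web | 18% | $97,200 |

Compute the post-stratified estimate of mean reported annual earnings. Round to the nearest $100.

Weight each group's respondent value by its population share:
  Bronze, mail: 0.06 × 37,100 = 2226
  Bronze, web: 0.46 × 117,500 = 54,050
  Silver, mail: 0.3 × 122,500 = 36,750
  Silver, web: 0.18 × 97,200 = 17,496
Post-stratified estimate = 110,522 → $110,500.

$110,500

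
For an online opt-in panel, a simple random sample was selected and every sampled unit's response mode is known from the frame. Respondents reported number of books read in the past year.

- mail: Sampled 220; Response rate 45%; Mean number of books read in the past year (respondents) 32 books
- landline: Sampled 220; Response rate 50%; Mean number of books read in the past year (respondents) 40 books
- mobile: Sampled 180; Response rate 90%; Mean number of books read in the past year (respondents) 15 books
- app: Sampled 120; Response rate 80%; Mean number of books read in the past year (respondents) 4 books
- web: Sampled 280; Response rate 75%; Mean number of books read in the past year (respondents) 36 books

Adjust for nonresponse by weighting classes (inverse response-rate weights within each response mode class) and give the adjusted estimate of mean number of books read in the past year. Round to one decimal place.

28.5

Inverse-response-rate weighting restores each class to its sampled count, so class totals weight by n_sampled:
  mail: 220 × 32 = 7040
  landline: 220 × 40 = 8800
  mobile: 180 × 15 = 2700
  app: 120 × 4 = 480
  web: 280 × 36 = 10,080
Adjusted estimate = 29,100 / 1,020 = 28.5294 → 28.5.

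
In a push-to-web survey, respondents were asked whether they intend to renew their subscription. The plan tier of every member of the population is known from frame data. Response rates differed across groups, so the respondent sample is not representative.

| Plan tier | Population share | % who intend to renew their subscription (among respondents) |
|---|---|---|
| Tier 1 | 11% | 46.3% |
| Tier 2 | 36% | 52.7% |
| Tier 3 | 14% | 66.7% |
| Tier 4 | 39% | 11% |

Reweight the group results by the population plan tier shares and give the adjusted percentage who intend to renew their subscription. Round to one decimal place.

Weight each group's respondent value by its population share:
  Tier 1: 0.11 × 46.3 = 5.093
  Tier 2: 0.36 × 52.7 = 18.972
  Tier 3: 0.14 × 66.7 = 9.338
  Tier 4: 0.39 × 11 = 4.29
Post-stratified estimate = 37.693 → 37.7%.

37.7%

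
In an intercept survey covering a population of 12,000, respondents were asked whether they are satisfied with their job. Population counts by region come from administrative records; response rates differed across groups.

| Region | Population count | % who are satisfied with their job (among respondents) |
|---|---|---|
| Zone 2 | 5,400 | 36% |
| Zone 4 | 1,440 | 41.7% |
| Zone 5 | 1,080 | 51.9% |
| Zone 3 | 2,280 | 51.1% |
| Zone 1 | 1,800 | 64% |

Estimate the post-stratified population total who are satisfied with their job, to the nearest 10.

5,420

Each cell contributes its population count × the respondent rate:
  Zone 2: 5,400 × 36% = 1944
  Zone 4: 1,440 × 41.7% = 600.48
  Zone 5: 1,080 × 51.9% = 560.52
  Zone 3: 2,280 × 51.1% = 1165.08
  Zone 1: 1,800 × 64% = 1152
Estimated total = 5422.08 → 5,420.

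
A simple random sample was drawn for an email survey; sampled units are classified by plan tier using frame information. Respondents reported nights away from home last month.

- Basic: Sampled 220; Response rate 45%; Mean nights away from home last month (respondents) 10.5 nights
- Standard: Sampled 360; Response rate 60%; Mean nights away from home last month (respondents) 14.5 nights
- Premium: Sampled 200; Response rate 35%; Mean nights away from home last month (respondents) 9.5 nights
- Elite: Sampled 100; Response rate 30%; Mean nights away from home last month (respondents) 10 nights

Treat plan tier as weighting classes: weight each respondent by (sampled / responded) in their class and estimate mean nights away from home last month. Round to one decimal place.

Each respondent's weight = sampled/responded in their class; summing within a class gives n_sampled, so:
  Basic: 220 × 10.5 = 2310
  Standard: 360 × 14.5 = 5220
  Premium: 200 × 9.5 = 1900
  Elite: 100 × 10 = 1000
Adjusted estimate = 10,430 / 880 = 11.8523 → 11.9.

11.9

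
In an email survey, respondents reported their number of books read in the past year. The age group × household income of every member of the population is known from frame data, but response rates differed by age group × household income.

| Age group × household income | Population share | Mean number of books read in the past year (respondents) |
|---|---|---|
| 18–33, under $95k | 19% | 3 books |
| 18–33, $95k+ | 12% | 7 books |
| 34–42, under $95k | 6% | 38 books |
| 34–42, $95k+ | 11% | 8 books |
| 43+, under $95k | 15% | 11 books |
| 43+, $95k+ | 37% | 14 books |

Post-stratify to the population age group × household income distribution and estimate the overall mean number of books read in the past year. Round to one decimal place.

11.4

Each cell contributes population-share × respondent value:
  18–33, under $95k: 0.19 × 3 = 0.57
  18–33, $95k+: 0.12 × 7 = 0.84
  34–42, under $95k: 0.06 × 38 = 2.28
  34–42, $95k+: 0.11 × 8 = 0.88
  43+, under $95k: 0.15 × 11 = 1.65
  43+, $95k+: 0.37 × 14 = 5.18
Post-stratified estimate = 11.4 → 11.4.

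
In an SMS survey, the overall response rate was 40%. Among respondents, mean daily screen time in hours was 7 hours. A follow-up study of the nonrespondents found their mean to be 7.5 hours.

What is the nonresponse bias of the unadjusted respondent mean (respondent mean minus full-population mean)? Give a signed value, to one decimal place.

-0.3

Nonresponse fraction = 1 − 0.4 = 0.6.
Bias = (nonresponse fraction) × (respondent mean − nonrespondent mean)
     = 0.6 × (7 − 7.5) = 0.6 × -0.5 = -0.3.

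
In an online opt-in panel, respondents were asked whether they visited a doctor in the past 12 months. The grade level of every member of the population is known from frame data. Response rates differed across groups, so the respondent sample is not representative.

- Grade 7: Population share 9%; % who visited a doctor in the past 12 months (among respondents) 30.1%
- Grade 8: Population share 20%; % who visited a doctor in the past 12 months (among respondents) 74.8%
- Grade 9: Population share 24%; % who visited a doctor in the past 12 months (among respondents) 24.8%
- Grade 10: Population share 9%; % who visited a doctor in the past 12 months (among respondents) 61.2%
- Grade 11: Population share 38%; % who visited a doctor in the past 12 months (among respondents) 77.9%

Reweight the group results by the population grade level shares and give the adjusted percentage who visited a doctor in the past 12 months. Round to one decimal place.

58.7%

Post-stratification weights by population share, not respondent share:
  Grade 7: 0.09 × 30.1 = 2.709
  Grade 8: 0.2 × 74.8 = 14.96
  Grade 9: 0.24 × 24.8 = 5.952
  Grade 10: 0.09 × 61.2 = 5.508
  Grade 11: 0.38 × 77.9 = 29.602
Post-stratified estimate = 58.731 → 58.7%.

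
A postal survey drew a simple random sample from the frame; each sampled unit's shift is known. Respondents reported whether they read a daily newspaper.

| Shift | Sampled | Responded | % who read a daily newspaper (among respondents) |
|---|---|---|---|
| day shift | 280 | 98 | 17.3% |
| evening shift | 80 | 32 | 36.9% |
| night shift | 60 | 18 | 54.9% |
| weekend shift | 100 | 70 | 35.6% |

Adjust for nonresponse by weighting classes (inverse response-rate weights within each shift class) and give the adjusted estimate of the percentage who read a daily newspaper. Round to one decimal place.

Response rates by class: day shift 98/280 = 35%, evening shift 32/80 = 40%, night shift 18/60 = 30%, weekend shift 70/100 = 70%.
Weighting each respondent by the inverse class response rate inflates each class back to its sampled size, so the class weight is n_sampled:
  day shift: 280 × 17.3 = 4844
  evening shift: 80 × 36.9 = 2952
  night shift: 60 × 54.9 = 3294
  weekend shift: 100 × 35.6 = 3560
Adjusted estimate = 14,650 / 520 = 28.1731 → 28.2%.

28.2%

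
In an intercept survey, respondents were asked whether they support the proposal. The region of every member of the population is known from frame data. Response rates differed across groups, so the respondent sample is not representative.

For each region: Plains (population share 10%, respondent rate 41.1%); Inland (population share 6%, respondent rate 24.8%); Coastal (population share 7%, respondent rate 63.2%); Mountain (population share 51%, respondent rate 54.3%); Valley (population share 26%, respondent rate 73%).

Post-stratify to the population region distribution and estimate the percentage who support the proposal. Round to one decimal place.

56.7%

Post-stratification weights by population share, not respondent share:
  Plains: 0.1 × 41.1 = 4.11
  Inland: 0.06 × 24.8 = 1.488
  Coastal: 0.07 × 63.2 = 4.424
  Mountain: 0.51 × 54.3 = 27.693
  Valley: 0.26 × 73 = 18.98
Post-stratified estimate = 56.695 → 56.7%.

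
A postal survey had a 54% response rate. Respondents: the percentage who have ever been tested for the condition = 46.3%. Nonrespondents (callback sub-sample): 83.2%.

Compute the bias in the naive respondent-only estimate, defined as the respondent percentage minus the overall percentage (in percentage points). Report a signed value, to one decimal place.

-17.0 percentage points

Nonresponse fraction = 1 − 0.54 = 0.46.
Bias = (nonresponse fraction) × (respondent percentage − nonrespondent percentage)
     = 0.46 × (46.3 − 83.2) = 0.46 × -36.9 = -16.974.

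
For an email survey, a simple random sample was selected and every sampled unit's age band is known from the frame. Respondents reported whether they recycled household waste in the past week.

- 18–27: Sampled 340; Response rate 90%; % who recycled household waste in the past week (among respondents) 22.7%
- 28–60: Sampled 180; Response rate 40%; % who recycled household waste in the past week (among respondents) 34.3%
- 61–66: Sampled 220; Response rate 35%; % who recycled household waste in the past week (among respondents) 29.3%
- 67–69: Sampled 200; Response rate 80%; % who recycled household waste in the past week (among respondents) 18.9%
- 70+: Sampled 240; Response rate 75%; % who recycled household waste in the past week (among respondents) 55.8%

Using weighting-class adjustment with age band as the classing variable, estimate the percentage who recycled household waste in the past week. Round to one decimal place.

Inverse-response-rate weighting restores each class to its sampled count, so class totals weight by n_sampled:
  18–27: 340 × 22.7 = 7718
  28–60: 180 × 34.3 = 6174
  61–66: 220 × 29.3 = 6446
  67–69: 200 × 18.9 = 3780
  70+: 240 × 55.8 = 13,392
Adjusted estimate = 37,510 / 1,180 = 31.7881 → 31.8%.

31.8%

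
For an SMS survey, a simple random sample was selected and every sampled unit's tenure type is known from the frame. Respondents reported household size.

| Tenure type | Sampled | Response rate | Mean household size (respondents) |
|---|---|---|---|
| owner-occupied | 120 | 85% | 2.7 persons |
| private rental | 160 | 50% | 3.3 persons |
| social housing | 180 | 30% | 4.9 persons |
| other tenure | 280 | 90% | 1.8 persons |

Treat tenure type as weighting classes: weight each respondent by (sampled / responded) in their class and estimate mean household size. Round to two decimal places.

Weighting each respondent by the inverse class response rate inflates each class back to its sampled size, so the class weight is n_sampled:
  owner-occupied: 120 × 2.7 = 324
  private rental: 160 × 3.3 = 528
  social housing: 180 × 4.9 = 882
  other tenure: 280 × 1.8 = 504
Adjusted estimate = 2238 / 740 = 3.02432 → 3.02.

3.02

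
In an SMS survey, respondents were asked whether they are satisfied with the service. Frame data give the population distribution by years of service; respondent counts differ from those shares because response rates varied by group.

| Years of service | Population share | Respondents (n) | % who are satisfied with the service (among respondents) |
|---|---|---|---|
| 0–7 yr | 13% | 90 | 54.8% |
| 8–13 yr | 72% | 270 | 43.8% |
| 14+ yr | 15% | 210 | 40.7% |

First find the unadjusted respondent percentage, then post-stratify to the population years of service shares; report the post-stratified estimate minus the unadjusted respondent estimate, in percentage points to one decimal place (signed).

+0.4 percentage points

Naive respondent-only estimate (weights = respondent counts):
  (90/570)×54.8 + (270/570)×43.8 + (210/570)×40.7 = 44.3947%
Post-stratifying to population shares instead:
  0.13×54.8 + 0.72×43.8 + 0.15×40.7 = 44.765%
Difference = 44.765 − 44.3947 = 0.3703 pp.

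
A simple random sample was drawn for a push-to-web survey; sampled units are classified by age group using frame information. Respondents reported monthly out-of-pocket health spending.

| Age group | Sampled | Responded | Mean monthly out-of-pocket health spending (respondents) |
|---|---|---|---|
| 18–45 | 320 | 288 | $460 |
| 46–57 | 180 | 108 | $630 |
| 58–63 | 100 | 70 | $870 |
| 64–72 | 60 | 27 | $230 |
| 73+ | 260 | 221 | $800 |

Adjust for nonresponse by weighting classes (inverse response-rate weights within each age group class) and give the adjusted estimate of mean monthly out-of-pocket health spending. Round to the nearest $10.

Response rates by class: 18–45 288/320 = 90%, 46–57 108/180 = 60%, 58–63 70/100 = 70%, 64–72 27/60 = 45%, 73+ 221/260 = 85%.
Weighting each respondent by the inverse class response rate inflates each class back to its sampled size, so the class weight is n_sampled:
  18–45: 320 × 460 = 147,200
  46–57: 180 × 630 = 113,400
  58–63: 100 × 870 = 87,000
  64–72: 60 × 230 = 13,800
  73+: 260 × 800 = 208,000
Adjusted estimate = 569,400 / 920 = 618.913 → $620.

$620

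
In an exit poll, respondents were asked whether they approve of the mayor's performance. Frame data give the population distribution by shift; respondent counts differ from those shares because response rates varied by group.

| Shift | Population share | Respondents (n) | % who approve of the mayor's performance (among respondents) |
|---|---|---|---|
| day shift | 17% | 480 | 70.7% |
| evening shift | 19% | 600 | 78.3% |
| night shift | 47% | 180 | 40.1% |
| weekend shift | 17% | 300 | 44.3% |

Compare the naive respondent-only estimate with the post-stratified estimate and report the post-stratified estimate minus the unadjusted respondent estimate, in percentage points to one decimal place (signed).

-11.7 percentage points

Without adjustment, the pooled respondent share is:
  (480/1560)×70.7 + (600/1560)×78.3 + (180/1560)×40.1 + (300/1560)×44.3 = 65.0154%
Reweighting by population shift shares:
  0.17×70.7 + 0.19×78.3 + 0.47×40.1 + 0.17×44.3 = 53.274%
Difference = 53.274 − 65.0154 = -11.7414 pp.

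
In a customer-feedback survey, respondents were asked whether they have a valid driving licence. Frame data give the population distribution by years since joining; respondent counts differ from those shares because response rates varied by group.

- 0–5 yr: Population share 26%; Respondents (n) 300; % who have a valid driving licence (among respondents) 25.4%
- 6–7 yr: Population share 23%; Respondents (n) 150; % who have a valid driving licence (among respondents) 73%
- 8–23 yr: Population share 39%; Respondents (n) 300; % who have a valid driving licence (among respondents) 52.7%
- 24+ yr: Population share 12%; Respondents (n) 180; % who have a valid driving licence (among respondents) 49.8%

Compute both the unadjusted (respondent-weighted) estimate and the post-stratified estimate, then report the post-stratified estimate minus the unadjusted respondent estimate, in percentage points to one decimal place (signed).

+3.3 percentage points

Naive respondent-only estimate (weights = respondent counts):
  (300/930)×25.4 + (150/930)×73 + (300/930)×52.7 + (180/930)×49.8 = 46.6065%
Post-stratifying to population shares instead:
  0.26×25.4 + 0.23×73 + 0.39×52.7 + 0.12×49.8 = 49.923%
Difference = 49.923 − 46.6065 = 3.3165 pp.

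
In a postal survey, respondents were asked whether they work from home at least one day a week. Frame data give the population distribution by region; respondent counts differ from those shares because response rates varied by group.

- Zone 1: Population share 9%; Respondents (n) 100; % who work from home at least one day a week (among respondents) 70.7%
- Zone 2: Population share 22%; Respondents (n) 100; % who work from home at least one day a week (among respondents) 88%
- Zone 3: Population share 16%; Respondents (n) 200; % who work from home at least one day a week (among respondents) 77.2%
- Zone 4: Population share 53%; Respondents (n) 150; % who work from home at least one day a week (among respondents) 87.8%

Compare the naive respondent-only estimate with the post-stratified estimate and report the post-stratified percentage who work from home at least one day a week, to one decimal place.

84.6%

Unadjusted (pooled respondent) estimate weights by respondent counts:
  (100/550)×70.7 + (100/550)×88 + (200/550)×77.2 + (150/550)×87.8 = 80.8727%
Reweighting by population region shares:
  0.09×70.7 + 0.22×88 + 0.16×77.2 + 0.53×87.8 = 84.609%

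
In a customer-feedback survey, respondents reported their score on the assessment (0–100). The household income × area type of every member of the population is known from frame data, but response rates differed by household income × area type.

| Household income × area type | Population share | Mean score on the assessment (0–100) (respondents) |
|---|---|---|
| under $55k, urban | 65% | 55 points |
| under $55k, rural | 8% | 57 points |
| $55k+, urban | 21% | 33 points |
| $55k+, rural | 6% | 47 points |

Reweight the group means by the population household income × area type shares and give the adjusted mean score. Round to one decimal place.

Weight each group's respondent value by its population share:
  under $55k, urban: 0.65 × 55 = 35.75
  under $55k, rural: 0.08 × 57 = 4.56
  $55k+, urban: 0.21 × 33 = 6.93
  $55k+, rural: 0.06 × 47 = 2.82
Post-stratified estimate = 50.06 → 50.1.

50.1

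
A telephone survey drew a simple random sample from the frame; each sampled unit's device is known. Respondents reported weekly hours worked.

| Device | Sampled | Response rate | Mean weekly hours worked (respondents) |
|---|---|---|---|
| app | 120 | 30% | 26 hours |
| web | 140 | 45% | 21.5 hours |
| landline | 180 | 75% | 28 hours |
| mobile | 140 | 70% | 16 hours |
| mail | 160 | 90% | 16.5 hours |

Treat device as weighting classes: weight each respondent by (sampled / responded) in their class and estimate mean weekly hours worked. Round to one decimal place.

21.7

With weight = n_sampled/n_responded per class, the weighted class total is n_sampled:
  app: 120 × 26 = 3120
  web: 140 × 21.5 = 3010
  landline: 180 × 28 = 5040
  mobile: 140 × 16 = 2240
  mail: 160 × 16.5 = 2640
Adjusted estimate = 16,050 / 740 = 21.6892 → 21.7.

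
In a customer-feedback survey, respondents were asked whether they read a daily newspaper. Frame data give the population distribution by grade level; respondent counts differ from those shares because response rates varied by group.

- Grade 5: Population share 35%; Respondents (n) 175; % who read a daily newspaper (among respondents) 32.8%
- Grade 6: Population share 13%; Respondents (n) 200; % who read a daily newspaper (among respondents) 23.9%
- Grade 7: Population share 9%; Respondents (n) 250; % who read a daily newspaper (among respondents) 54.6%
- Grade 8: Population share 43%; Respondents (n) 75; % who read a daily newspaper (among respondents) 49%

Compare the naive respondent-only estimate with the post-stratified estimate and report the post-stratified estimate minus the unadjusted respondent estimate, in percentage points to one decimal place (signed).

Without adjustment, the pooled respondent share is:
  (175/700)×32.8 + (200/700)×23.9 + (250/700)×54.6 + (75/700)×49 = 39.7786%
Post-stratifying to population shares instead:
  0.35×32.8 + 0.13×23.9 + 0.09×54.6 + 0.43×49 = 40.571%
Difference = 40.571 − 39.7786 = 0.7924 pp.

+0.8 percentage points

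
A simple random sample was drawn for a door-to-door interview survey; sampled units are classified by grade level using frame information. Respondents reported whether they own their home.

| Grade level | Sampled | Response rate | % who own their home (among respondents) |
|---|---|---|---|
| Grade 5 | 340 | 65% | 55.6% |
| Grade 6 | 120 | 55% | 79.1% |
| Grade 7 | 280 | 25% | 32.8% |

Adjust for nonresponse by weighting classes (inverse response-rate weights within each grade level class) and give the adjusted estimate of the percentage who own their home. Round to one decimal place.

50.8%

Each respondent's weight = sampled/responded in their class; summing within a class gives n_sampled, so:
  Grade 5: 340 × 55.6 = 18,904
  Grade 6: 120 × 79.1 = 9492
  Grade 7: 280 × 32.8 = 9184
Adjusted estimate = 37,580 / 740 = 50.7838 → 50.8%.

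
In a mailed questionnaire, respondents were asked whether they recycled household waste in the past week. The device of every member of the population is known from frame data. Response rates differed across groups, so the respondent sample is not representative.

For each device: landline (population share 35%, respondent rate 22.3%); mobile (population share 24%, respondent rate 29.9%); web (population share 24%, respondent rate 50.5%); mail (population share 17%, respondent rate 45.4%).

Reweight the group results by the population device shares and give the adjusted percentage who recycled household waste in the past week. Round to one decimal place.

Reweight to the known device distribution:
  landline: 0.35 × 22.3 = 7.805
  mobile: 0.24 × 29.9 = 7.176
  web: 0.24 × 50.5 = 12.12
  mail: 0.17 × 45.4 = 7.718
Post-stratified estimate = 34.819 → 34.8%.

34.8%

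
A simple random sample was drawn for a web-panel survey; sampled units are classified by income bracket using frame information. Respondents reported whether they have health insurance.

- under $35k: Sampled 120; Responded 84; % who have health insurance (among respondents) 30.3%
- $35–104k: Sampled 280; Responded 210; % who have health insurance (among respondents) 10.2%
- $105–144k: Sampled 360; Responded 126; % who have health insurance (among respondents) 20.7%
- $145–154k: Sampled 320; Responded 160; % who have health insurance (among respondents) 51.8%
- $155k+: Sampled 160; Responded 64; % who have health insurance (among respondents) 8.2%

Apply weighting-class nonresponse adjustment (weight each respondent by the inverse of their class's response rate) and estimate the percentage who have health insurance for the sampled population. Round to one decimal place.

25.7%

Response rates by class: under $35k 84/120 = 70%, $35–104k 210/280 = 75%, $105–144k 126/360 = 35%, $145–154k 160/320 = 50%, $155k+ 64/160 = 40%.
With weight = n_sampled/n_responded per class, the weighted class total is n_sampled:
  under $35k: 120 × 30.3 = 3636
  $35–104k: 280 × 10.2 = 2856
  $105–144k: 360 × 20.7 = 7452
  $145–154k: 320 × 51.8 = 16,576
  $155k+: 160 × 8.2 = 1312
Adjusted estimate = 31,832 / 1,240 = 25.671 → 25.7%.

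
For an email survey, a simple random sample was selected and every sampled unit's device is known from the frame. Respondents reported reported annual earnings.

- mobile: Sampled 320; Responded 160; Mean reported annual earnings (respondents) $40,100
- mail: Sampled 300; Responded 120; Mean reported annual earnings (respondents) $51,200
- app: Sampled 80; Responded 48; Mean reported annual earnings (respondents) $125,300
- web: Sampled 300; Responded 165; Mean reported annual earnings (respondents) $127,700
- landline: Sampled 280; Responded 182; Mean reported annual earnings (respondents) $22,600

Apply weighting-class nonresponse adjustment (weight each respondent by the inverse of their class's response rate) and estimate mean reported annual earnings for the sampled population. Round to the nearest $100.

$64,700

Response rates by class: mobile 160/320 = 50%, mail 120/300 = 40%, app 48/80 = 60%, web 165/300 = 55%, landline 182/280 = 65%.
Inverse-response-rate weighting restores each class to its sampled count, so class totals weight by n_sampled:
  mobile: 320 × 40,100 = 12,832,000
  mail: 300 × 51,200 = 15,360,000
  app: 80 × 125,300 = 10,024,000
  web: 300 × 127,700 = 38,310,000
  landline: 280 × 22,600 = 6,328,000
Adjusted estimate = 82,854,000 / 1,280 = 64729.7 → $64,700.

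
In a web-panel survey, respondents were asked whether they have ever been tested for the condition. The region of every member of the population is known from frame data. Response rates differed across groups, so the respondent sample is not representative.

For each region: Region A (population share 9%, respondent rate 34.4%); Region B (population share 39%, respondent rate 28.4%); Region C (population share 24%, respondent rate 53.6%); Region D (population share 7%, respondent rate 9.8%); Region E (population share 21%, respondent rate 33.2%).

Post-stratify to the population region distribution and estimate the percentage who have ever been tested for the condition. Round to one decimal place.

34.7%

Reweight to the known region distribution:
  Region A: 0.09 × 34.4 = 3.096
  Region B: 0.39 × 28.4 = 11.076
  Region C: 0.24 × 53.6 = 12.864
  Region D: 0.07 × 9.8 = 0.686
  Region E: 0.21 × 33.2 = 6.972
Post-stratified estimate = 34.694 → 34.7%.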